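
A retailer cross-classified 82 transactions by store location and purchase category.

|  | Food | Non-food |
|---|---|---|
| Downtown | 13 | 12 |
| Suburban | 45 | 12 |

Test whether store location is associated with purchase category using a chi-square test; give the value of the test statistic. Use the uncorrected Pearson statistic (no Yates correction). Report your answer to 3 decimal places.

6.096

Row totals: 25, 57. Column totals: 58, 24. Grand total N = 82.
Expected counts (row total × column total / N):
  Downtown, Food: 25×58/82 = 17.68293
  Downtown, Non-food: 25×24/82 = 7.31707
  Suburban, Food: 57×58/82 = 40.31707
  Suburban, Non-food: 57×24/82 = 16.68293
Contributions (O − E)²/E:
  (13 − 17.68293)²/17.68293 = 1.2402
  (12 − 7.31707)²/7.31707 = 2.9971
  (45 − 40.31707)²/40.31707 = 0.5439
  (12 − 16.68293)²/16.68293 = 1.3145
χ² = 1.2402 + 2.9971 + 0.5439 + 1.3145 = 6.096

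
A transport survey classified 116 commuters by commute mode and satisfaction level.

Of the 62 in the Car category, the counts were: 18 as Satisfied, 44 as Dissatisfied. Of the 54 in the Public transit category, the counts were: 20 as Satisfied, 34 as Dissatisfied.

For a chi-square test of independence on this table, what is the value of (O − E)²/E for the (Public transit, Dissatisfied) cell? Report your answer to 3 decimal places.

0.147

Row total (Public transit) = 54; column total (Dissatisfied) = 78; N = 116.
Expected count E = 54 × 78 / 116 = 36.3103.
Contribution = (O − E)²/E = (34 − 36.3103)² / 36.3103 = 0.147.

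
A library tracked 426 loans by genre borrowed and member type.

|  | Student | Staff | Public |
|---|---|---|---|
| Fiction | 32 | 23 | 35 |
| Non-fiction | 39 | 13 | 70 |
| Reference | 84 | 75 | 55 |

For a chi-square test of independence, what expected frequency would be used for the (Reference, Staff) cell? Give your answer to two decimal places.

55.76

Row total (Reference) = 214; column total (Staff) = 111; grand total N = 426.
Expected count = (row total × column total) / N = 214 × 111 / 426 = 55.76.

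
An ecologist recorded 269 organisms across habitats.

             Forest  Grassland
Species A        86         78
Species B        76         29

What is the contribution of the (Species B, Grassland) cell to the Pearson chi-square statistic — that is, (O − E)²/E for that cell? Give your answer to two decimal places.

3.90

Row total (Species B) = 105; column total (Grassland) = 107; N = 269.
Expected count E = 105 × 107 / 269 = 41.766.
Contribution = (O − E)²/E = (29 − 41.766)² / 41.766 = 3.90.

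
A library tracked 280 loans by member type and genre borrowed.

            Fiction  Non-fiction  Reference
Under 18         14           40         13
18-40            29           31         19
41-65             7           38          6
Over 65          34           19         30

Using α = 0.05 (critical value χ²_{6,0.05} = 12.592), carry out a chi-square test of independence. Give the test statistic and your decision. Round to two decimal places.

41.92; reject H₀

Row totals: 67, 79, 51, 83. Column totals: 84, 128, 68. Grand total N = 280.
Expected counts (row total × column total / N):
  Under 18, Fiction: 67×84/280 = 20.100
  Under 18, Non-fiction: 67×128/280 = 30.629
  Under 18, Reference: 67×68/280 = 16.271
  18-40, Fiction: 79×84/280 = 23.700
  18-40, Non-fiction: 79×128/280 = 36.114
  18-40, Reference: 79×68/280 = 19.186
  41-65, Fiction: 51×84/280 = 15.300
  41-65, Non-fiction: 51×128/280 = 23.314
  41-65, Reference: 51×68/280 = 12.386
  Over 65, Fiction: 83×84/280 = 24.900
  Over 65, Non-fiction: 83×128/280 = 37.943
  Over 65, Reference: 83×68/280 = 20.157
Contributions (O − E)²/E:
  (14 − 20.100)²/20.100 = 1.8512
  (40 − 30.629)²/30.629 = 2.8671
  (13 − 16.271)²/16.271 = 0.6576
  (29 − 23.700)²/23.700 = 1.1852
  (31 − 36.114)²/36.114 = 0.7242
  (19 − 19.186)²/19.186 = 0.0018
  (7 − 15.300)²/15.300 = 4.5026
  (38 − 23.314)²/23.314 = 9.2510
  (6 − 12.386)²/12.386 = 3.2925
  (34 − 24.900)²/24.900 = 3.3257
  (19 − 37.943)²/37.943 = 9.4573
  (30 − 20.157)²/20.157 = 4.8065
χ² = 1.8512 + 2.8671 + 0.6576 + 1.1852 + 0.7242 + 0.0018 + 4.5026 + 9.2510 + 3.2925 + 3.3257 + 9.4573 + 4.8065 = 41.92
df = (4−1)(3−1) = 6. Since 41.92 > 12.592, reject the null hypothesis of independence at α = 0.05.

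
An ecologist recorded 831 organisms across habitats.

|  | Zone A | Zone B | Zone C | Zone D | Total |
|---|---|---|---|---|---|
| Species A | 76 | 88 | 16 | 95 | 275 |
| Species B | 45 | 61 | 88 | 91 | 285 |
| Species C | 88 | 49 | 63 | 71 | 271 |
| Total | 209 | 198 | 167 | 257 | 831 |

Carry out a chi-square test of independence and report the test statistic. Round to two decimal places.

77.48

Grand total N = 831.
Expected counts (row total × column total / N):
  Species A, Zone A: 275×209/831 = 69.164
  Species A, Zone B: 275×198/831 = 65.523
  Species A, Zone C: 275×167/831 = 55.265
  Species A, Zone D: 275×257/831 = 85.048
  Species B, Zone A: 285×209/831 = 71.679
  Species B, Zone B: 285×198/831 = 67.906
  Species B, Zone C: 285×167/831 = 57.274
  Species B, Zone D: 285×257/831 = 88.141
  Species C, Zone A: 271×209/831 = 68.158
  Species C, Zone B: 271×198/831 = 64.570
  Species C, Zone C: 271×167/831 = 54.461
  Species C, Zone D: 271×257/831 = 83.811
Contributions (O − E)²/E:
  (76 − 69.164)²/69.164 = 0.6757
  (88 − 65.523)²/65.523 = 7.7105
  (16 − 55.265)²/55.265 = 27.8972
  (95 − 85.048)²/85.048 = 1.1645
  (45 − 71.679)²/71.679 = 9.9300
  (61 − 67.906)²/67.906 = 0.7023
  (88 − 57.274)²/57.274 = 16.4837
  (91 − 88.141)²/88.141 = 0.0927
  (88 − 68.158)²/68.158 = 5.7764
  (49 − 64.570)²/64.570 = 3.7545
  (63 − 54.461)²/54.461 = 1.3388
  (71 − 83.811)²/83.811 = 1.9582
χ² = 0.6757 + 7.7105 + 27.8972 + 1.1645 + 9.9300 + 0.7023 + 16.4837 + 0.0927 + 5.7764 + 3.7545 + 1.3388 + 1.9582 = 77.48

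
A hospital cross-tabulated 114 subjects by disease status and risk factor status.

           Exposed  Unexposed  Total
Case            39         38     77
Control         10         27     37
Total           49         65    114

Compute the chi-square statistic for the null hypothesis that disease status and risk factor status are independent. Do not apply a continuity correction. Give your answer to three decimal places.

5.690

Grand total N = 114.
Expected counts (row total × column total / N):
  Case, Exposed: 77×49/114 = 33.0965
  Case, Unexposed: 77×65/114 = 43.9035
  Control, Exposed: 37×49/114 = 15.9035
  Control, Unexposed: 37×65/114 = 21.0965
Contributions (O − E)²/E:
  (39 − 33.0965)²/33.0965 = 1.0530
  (38 − 43.9035)²/43.9035 = 0.7938
  (10 − 15.9035)²/15.9035 = 2.1914
  (27 − 21.0965)²/21.0965 = 1.6520
χ² = 1.0530 + 0.7938 + 2.1914 + 1.6520 = 5.690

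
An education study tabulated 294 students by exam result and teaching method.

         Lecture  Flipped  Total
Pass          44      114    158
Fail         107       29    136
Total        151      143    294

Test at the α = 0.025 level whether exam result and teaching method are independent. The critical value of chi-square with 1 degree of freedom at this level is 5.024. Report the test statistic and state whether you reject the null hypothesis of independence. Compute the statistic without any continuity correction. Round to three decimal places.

75.586; reject H₀

Grand total N = 294.
Expected counts (row total × column total / N):
  Pass, Lecture: 158×151/294 = 81.1497
  Pass, Flipped: 158×143/294 = 76.8503
  Fail, Lecture: 136×151/294 = 69.8503
  Fail, Flipped: 136×143/294 = 66.1497
Contributions (O − E)²/E:
  (44 − 81.1497)²/81.1497 = 17.0068
  (114 − 76.8503)²/76.8503 = 17.9583
  (107 − 69.8503)²/69.8503 = 19.7580
  (29 − 66.1497)²/66.1497 = 20.8633
χ² = 17.0068 + 17.9583 + 19.7580 + 20.8633 = 75.586
df = (2−1)(2−1) = 1. Since 75.586 > 5.024, reject the null hypothesis of independence at α = 0.025.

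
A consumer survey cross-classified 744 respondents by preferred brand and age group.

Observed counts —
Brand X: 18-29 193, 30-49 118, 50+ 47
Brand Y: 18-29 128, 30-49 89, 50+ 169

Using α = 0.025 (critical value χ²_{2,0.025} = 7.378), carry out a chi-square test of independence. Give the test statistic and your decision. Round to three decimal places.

85.199; reject H₀

Row totals: 358, 386. Column totals: 321, 207, 216. Grand total N = 744.
Expected counts (row total × column total / N):
  Brand X, 18-29: 358×321/744 = 154.4597
  Brand X, 30-49: 358×207/744 = 99.6048
  Brand X, 50+: 358×216/744 = 103.9355
  Brand Y, 18-29: 386×321/744 = 166.5403
  Brand Y, 30-49: 386×207/744 = 107.3952
  Brand Y, 50+: 386×216/744 = 112.0645
Contributions (O − E)²/E:
  (193 − 154.4597)²/154.4597 = 9.6165
  (118 − 99.6048)²/99.6048 = 3.3973
  (47 − 103.9355)²/103.9355 = 31.1891
  (128 − 166.5403)²/166.5403 = 8.9189
  (89 − 107.3952)²/107.3952 = 3.1508
  (169 − 112.0645)²/112.0645 = 28.9267
χ² = 9.6165 + 3.3973 + 31.1891 + 8.9189 + 3.1508 + 28.9267 = 85.199
df = (2−1)(3−1) = 2. Since 85.199 > 7.378, reject the null hypothesis of independence at α = 0.025.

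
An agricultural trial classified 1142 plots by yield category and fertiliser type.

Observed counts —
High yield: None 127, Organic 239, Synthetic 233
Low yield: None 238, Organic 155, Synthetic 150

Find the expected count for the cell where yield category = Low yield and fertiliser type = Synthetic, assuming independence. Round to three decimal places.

Row total (Low yield) = 543; column total (Synthetic) = 383; grand total N = 1142.
Expected count = (row total × column total) / N = 543 × 383 / 1142 = 182.109.

182.109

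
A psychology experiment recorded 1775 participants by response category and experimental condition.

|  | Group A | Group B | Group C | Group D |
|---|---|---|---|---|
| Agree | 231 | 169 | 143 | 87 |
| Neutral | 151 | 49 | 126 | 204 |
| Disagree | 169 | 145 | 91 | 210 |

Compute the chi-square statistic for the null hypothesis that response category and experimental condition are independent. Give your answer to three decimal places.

145.979

Row totals: 630, 530, 615. Column totals: 551, 363, 360, 501. Grand total N = 1775.
Expected counts (row total × column total / N):
  Agree, Group A: 630×551/1775 = 195.56620
  Agree, Group B: 630×363/1775 = 128.83944
  Agree, Group C: 630×360/1775 = 127.77465
  Agree, Group D: 630×501/1775 = 177.81972
  Neutral, Group A: 530×551/1775 = 164.52394
  Neutral, Group B: 530×363/1775 = 108.38873
  Neutral, Group C: 530×360/1775 = 107.49296
  Neutral, Group D: 530×501/1775 = 149.59437
  Disagree, Group A: 615×551/1775 = 190.90986
  Disagree, Group B: 615×363/1775 = 125.77183
  Disagree, Group C: 615×360/1775 = 124.73239
  Disagree, Group D: 615×501/1775 = 173.58592
Contributions (O − E)²/E:
  (231 − 195.56620)²/195.56620 = 6.4201
  (169 − 128.83944)²/128.83944 = 12.5185
  (143 − 127.77465)²/127.77465 = 1.8142
  (87 − 177.81972)²/177.81972 = 46.3853
  (151 − 164.52394)²/164.52394 = 1.1117
  (49 − 108.38873)²/108.38873 = 32.5405
  (126 − 107.49296)²/107.49296 = 3.1864
  (204 − 149.59437)²/149.59437 = 19.7867
  (169 − 190.90986)²/190.90986 = 2.5145
  (145 − 125.77183)²/125.77183 = 2.9396
  (91 − 124.73239)²/124.73239 = 9.1225
  (210 − 173.58592)²/173.58592 = 7.6388
χ² = 6.4201 + 12.5185 + 1.8142 + 46.3853 + 1.1117 + 32.5405 + 3.1864 + 19.7867 + 2.5145 + 2.9396 + 9.1225 + 7.6388 = 145.979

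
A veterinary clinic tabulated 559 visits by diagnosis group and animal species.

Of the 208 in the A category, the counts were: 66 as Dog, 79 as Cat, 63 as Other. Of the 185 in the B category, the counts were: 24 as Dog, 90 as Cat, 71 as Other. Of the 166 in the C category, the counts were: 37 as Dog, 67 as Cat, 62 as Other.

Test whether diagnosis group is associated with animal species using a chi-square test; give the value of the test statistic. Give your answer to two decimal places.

20.20

Row totals: 208, 185, 166. Column totals: 127, 236, 196. Grand total N = 559.
Expected counts (row total × column total / N):
  A, Dog: 208×127/559 = 47.2558
  A, Cat: 208×236/559 = 87.8140
  A, Other: 208×196/559 = 72.9302
  B, Dog: 185×127/559 = 42.0304
  B, Cat: 185×236/559 = 78.1038
  B, Other: 185×196/559 = 64.8658
  C, Dog: 166×127/559 = 37.7138
  C, Cat: 166×236/559 = 70.0823
  C, Other: 166×196/559 = 58.2039
Contributions (O − E)²/E:
  (66 − 47.2558)²/47.2558 = 7.4350
  (79 − 87.8140)²/87.8140 = 0.8847
  (63 − 72.9302)²/72.9302 = 1.3521
  (24 − 42.0304)²/42.0304 = 7.7348
  (90 − 78.1038)²/78.1038 = 1.8119
  (71 − 64.8658)²/64.8658 = 0.5801
  (37 − 37.7138)²/37.7138 = 0.0135
  (67 − 70.0823)²/70.0823 = 0.1356
  (62 − 58.2039)²/58.2039 = 0.2476
χ² = 7.4350 + 0.8847 + 1.3521 + 7.7348 + 1.8119 + 0.5801 + 0.0135 + 0.1356 + 0.2476 = 20.20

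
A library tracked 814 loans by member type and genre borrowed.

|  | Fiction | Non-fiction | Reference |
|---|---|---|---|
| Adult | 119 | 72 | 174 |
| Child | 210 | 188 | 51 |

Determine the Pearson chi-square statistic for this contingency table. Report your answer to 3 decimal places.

136.954

Row totals: 365, 449. Column totals: 329, 260, 225. Grand total N = 814.
Expected counts (row total × column total / N):
  Adult, Fiction: 365×329/814 = 147.5246
  Adult, Non-fiction: 365×260/814 = 116.5848
  Adult, Reference: 365×225/814 = 100.8907
  Child, Fiction: 449×329/814 = 181.4754
  Child, Non-fiction: 449×260/814 = 143.4152
  Child, Reference: 449×225/814 = 124.1093
Contributions (O − E)²/E:
  (119 − 147.5246)²/147.5246 = 5.5154
  (72 − 116.5848)²/116.5848 = 17.0503
  (174 − 100.8907)²/100.8907 = 52.9778
  (210 − 181.4754)²/181.4754 = 4.4835
  (188 − 143.4152)²/143.4152 = 13.8605
  (51 − 124.1093)²/124.1093 = 43.0666
χ² = 5.5154 + 17.0503 + 52.9778 + 4.4835 + 13.8605 + 43.0666 = 136.954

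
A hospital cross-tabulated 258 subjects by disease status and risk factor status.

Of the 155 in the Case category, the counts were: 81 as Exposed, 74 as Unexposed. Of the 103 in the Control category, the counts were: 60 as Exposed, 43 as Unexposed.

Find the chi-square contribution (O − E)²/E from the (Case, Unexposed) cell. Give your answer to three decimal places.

Row total (Case) = 155; column total (Unexposed) = 117; N = 258.
Expected count E = 155 × 117 / 258 = 70.2907.
Contribution = (O − E)²/E = (74 − 70.2907)² / 70.2907 = 0.196.

0.196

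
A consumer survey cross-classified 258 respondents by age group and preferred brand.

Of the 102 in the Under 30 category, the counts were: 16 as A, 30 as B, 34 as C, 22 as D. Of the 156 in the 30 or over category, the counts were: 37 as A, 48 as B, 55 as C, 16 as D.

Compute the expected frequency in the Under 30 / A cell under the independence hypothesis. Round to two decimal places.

Row total (Under 30) = 102; column total (A) = 53; grand total N = 258.
Expected count = (row total × column total) / N = 102 × 53 / 258 = 20.95.

20.95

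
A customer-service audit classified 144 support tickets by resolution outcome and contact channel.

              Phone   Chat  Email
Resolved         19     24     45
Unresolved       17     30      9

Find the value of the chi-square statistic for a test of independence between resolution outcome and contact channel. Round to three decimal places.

Row totals: 88, 56. Column totals: 36, 54, 54. Grand total N = 144.
Expected counts (row total × column total / N):
  Resolved, Phone: 88×36/144 = 22.0000
  Resolved, Chat: 88×54/144 = 33.0000
  Resolved, Email: 88×54/144 = 33.0000
  Unresolved, Phone: 56×36/144 = 14.0000
  Unresolved, Chat: 56×54/144 = 21.0000
  Unresolved, Email: 56×54/144 = 21.0000
Contributions (O − E)²/E:
  (19 − 22.0000)²/22.0000 = 0.4091
  (24 − 33.0000)²/33.0000 = 2.4545
  (45 − 33.0000)²/33.0000 = 4.3636
  (17 − 14.0000)²/14.0000 = 0.6429
  (30 − 21.0000)²/21.0000 = 3.8571
  (9 − 21.0000)²/21.0000 = 6.8571
χ² = 0.4091 + 2.4545 + 4.3636 + 0.6429 + 3.8571 + 6.8571 = 18.584

18.584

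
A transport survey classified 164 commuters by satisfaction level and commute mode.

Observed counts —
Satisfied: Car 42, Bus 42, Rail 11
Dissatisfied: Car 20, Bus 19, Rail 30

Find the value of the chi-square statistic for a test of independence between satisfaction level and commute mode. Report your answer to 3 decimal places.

Row totals: 95, 69. Column totals: 62, 61, 41. Grand total N = 164.
Expected counts (row total × column total / N):
  Satisfied, Car: 95×62/164 = 35.9146
  Satisfied, Bus: 95×61/164 = 35.3354
  Satisfied, Rail: 95×41/164 = 23.7500
  Dissatisfied, Car: 69×62/164 = 26.0854
  Dissatisfied, Bus: 69×61/164 = 25.6646
  Dissatisfied, Rail: 69×41/164 = 17.2500
Contributions (O − E)²/E:
  (42 − 35.9146)²/35.9146 = 1.0311
  (42 − 35.3354)²/35.3354 = 1.2570
  (11 − 23.7500)²/23.7500 = 6.8447
  (20 − 26.0854)²/26.0854 = 1.4196
  (19 − 25.6646)²/25.6646 = 1.7307
  (30 − 17.2500)²/17.2500 = 9.4239
χ² = 1.0311 + 1.2570 + 6.8447 + 1.4196 + 1.7307 + 9.4239 = 21.707

21.707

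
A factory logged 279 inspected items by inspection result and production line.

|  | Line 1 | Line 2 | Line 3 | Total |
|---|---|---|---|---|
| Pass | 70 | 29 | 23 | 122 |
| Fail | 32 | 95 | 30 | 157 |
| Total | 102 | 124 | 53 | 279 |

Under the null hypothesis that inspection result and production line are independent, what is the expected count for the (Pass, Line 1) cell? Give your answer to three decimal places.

44.602

Row total (Pass) = 122; column total (Line 1) = 102; grand total N = 279.
Expected count = (row total × column total) / N = 122 × 102 / 279 = 44.602.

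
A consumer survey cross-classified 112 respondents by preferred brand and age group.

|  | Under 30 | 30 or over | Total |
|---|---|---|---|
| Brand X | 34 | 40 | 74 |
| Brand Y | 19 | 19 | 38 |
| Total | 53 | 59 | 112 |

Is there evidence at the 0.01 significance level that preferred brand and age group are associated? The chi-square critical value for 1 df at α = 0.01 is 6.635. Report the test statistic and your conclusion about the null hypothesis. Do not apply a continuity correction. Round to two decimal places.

Grand total N = 112.
Expected counts (row total × column total / N):
  Brand X, Under 30: 74×53/112 = 35.018
  Brand X, 30 or over: 74×59/112 = 38.982
  Brand Y, Under 30: 38×53/112 = 17.982
  Brand Y, 30 or over: 38×59/112 = 20.018
Contributions (O − E)²/E:
  (34 − 35.018)²/35.018 = 0.0296
  (40 − 38.982)²/38.982 = 0.0266
  (19 − 17.982)²/17.982 = 0.0576
  (19 − 20.018)²/20.018 = 0.0518
χ² = 0.0296 + 0.0266 + 0.0576 + 0.0518 = 0.17
df = (2−1)(2−1) = 1. Since 0.17 < 6.635, fail to reject the null hypothesis of independence at α = 0.01.

0.17; fail to reject H₀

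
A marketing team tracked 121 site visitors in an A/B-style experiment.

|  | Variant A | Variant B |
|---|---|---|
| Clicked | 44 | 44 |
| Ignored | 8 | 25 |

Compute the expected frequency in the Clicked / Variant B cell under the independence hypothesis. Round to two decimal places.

50.18

Row total (Clicked) = 88; column total (Variant B) = 69; grand total N = 121.
Expected count = (row total × column total) / N = 88 × 69 / 121 = 50.18.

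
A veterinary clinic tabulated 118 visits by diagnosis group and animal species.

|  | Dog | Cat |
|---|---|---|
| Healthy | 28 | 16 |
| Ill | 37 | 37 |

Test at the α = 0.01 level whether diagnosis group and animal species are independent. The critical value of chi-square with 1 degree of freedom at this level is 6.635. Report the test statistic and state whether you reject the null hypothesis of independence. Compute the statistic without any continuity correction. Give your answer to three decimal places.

2.074; fail to reject H₀

Row totals: 44, 74. Column totals: 65, 53. Grand total N = 118.
Expected counts (row total × column total / N):
  Healthy, Dog: 44×65/118 = 24.2373
  Healthy, Cat: 44×53/118 = 19.7627
  Ill, Dog: 74×65/118 = 40.7627
  Ill, Cat: 74×53/118 = 33.2373
Contributions (O − E)²/E:
  (28 − 24.2373)²/24.2373 = 0.5841
  (16 − 19.7627)²/19.7627 = 0.7164
  (37 − 40.7627)²/40.7627 = 0.3473
  (37 − 33.2373)²/33.2373 = 0.4260
χ² = 0.5841 + 0.7164 + 0.3473 + 0.4260 = 2.074
df = (2−1)(2−1) = 1. Since 2.074 < 6.635, fail to reject the null hypothesis of independence at α = 0.01.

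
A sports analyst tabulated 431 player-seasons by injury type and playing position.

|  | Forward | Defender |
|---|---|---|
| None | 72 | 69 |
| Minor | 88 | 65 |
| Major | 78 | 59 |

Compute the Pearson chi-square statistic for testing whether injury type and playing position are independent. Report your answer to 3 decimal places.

1.474

Row totals: 141, 153, 137. Column totals: 238, 193. Grand total N = 431.
Expected counts (row total × column total / N):
  None, Forward: 141×238/431 = 77.8608
  None, Defender: 141×193/431 = 63.1392
  Minor, Forward: 153×238/431 = 84.4872
  Minor, Defender: 153×193/431 = 68.5128
  Major, Forward: 137×238/431 = 75.6520
  Major, Defender: 137×193/431 = 61.3480
Contributions (O − E)²/E:
  (72 − 77.8608)²/77.8608 = 0.4412
  (69 − 63.1392)²/63.1392 = 0.5440
  (88 − 84.4872)²/84.4872 = 0.1461
  (65 − 68.5128)²/68.5128 = 0.1801
  (78 − 75.6520)²/75.6520 = 0.0729
  (59 − 61.3480)²/61.3480 = 0.0899
χ² = 0.4412 + 0.5440 + 0.1461 + 0.1801 + 0.0729 + 0.0899 = 1.474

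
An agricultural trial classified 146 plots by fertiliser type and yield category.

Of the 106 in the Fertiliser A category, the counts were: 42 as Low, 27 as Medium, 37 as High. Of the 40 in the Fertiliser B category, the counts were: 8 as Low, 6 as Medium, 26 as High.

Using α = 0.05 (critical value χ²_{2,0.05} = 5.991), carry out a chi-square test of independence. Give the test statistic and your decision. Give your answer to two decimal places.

Row totals: 106, 40. Column totals: 50, 33, 63. Grand total N = 146.
Expected counts (row total × column total / N):
  Fertiliser A, Low: 106×50/146 = 36.301
  Fertiliser A, Medium: 106×33/146 = 23.959
  Fertiliser A, High: 106×63/146 = 45.740
  Fertiliser B, Low: 40×50/146 = 13.699
  Fertiliser B, Medium: 40×33/146 = 9.041
  Fertiliser B, High: 40×63/146 = 17.260
Contributions (O − E)²/E:
  (42 − 36.301)²/36.301 = 0.8947
  (27 − 23.959)²/23.959 = 0.3860
  (37 − 45.740)²/45.740 = 1.6700
  (8 − 13.699)²/13.699 = 2.3709
  (6 − 9.041)²/9.041 = 1.0229
  (26 − 17.260)²/17.260 = 4.4257
χ² = 0.8947 + 0.3860 + 1.6700 + 2.3709 + 1.0229 + 4.4257 = 10.77
df = (2−1)(3−1) = 2. Since 10.77 > 5.991, reject the null hypothesis of independence at α = 0.05.

10.77; reject H₀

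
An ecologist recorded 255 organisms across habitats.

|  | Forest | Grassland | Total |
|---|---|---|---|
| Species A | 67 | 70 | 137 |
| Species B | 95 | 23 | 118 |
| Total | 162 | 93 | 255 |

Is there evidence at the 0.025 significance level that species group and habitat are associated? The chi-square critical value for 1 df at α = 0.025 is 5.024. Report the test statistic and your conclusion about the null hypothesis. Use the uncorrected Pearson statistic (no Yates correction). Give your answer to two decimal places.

27.33; reject H₀

Grand total N = 255.
Expected counts (row total × column total / N):
  Species A, Forest: 137×162/255 = 87.035
  Species A, Grassland: 137×93/255 = 49.965
  Species B, Forest: 118×162/255 = 74.965
  Species B, Grassland: 118×93/255 = 43.035
Contributions (O − E)²/E:
  (67 − 87.035)²/87.035 = 4.6120
  (70 − 49.965)²/49.965 = 8.0336
  (95 − 74.965)²/74.965 = 5.3545
  (23 − 43.035)²/43.035 = 9.3273
χ² = 4.6120 + 8.0336 + 5.3545 + 9.3273 = 27.33
df = (2−1)(2−1) = 1. Since 27.33 > 5.024, reject the null hypothesis of independence at α = 0.025.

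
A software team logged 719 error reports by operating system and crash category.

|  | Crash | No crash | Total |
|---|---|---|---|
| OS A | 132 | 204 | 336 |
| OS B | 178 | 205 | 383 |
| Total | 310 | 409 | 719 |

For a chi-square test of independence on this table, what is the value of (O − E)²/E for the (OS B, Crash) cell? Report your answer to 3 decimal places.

1.003

Row total (OS B) = 383; column total (Crash) = 310; N = 719.
Expected count E = 383 × 310 / 719 = 165.1321.
Contribution = (O − E)²/E = (178 − 165.1321)² / 165.1321 = 1.003.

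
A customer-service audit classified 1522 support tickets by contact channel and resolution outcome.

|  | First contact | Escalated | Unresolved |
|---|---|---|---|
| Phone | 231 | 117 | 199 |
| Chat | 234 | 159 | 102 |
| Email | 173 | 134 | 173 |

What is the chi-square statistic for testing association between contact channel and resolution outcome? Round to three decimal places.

44.875

Row totals: 547, 495, 480. Column totals: 638, 410, 474. Grand total N = 1522.
Expected counts (row total × column total / N):
  Phone, First contact: 547×638/1522 = 229.2943
  Phone, Escalated: 547×410/1522 = 147.3522
  Phone, Unresolved: 547×474/1522 = 170.3535
  Chat, First contact: 495×638/1522 = 207.4967
  Chat, Escalated: 495×410/1522 = 133.3443
  Chat, Unresolved: 495×474/1522 = 154.1590
  Email, First contact: 480×638/1522 = 201.2089
  Email, Escalated: 480×410/1522 = 129.3035
  Email, Unresolved: 480×474/1522 = 149.4875
Contributions (O − E)²/E:
  (231 − 229.2943)²/229.2943 = 0.0127
  (117 − 147.3522)²/147.3522 = 6.2521
  (199 − 170.3535)²/170.3535 = 4.8172
  (234 − 207.4967)²/207.4967 = 3.3852
  (159 − 133.3443)²/133.3443 = 4.9362
  (102 − 154.1590)²/154.1590 = 17.6478
  (173 − 201.2089)²/201.2089 = 3.9548
  (134 − 129.3035)²/129.3035 = 0.1706
  (173 − 149.4875)²/149.4875 = 3.6982
χ² = 0.0127 + 6.2521 + 4.8172 + 3.3852 + 4.9362 + 17.6478 + 3.9548 + 0.1706 + 3.6982 = 44.875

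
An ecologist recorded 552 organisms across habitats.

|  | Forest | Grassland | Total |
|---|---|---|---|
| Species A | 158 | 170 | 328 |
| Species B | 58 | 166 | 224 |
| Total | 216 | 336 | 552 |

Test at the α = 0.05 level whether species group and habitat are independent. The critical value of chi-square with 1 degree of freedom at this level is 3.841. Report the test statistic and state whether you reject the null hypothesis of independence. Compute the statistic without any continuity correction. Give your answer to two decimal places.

Grand total N = 552.
Expected counts (row total × column total / N):
  Species A, Forest: 328×216/552 = 128.348
  Species A, Grassland: 328×336/552 = 199.652
  Species B, Forest: 224×216/552 = 87.652
  Species B, Grassland: 224×336/552 = 136.348
Contributions (O − E)²/E:
  (158 − 128.348)²/128.348 = 6.8504
  (170 − 199.652)²/199.652 = 4.4039
  (58 − 87.652)²/87.652 = 10.0310
  (166 − 136.348)²/136.348 = 6.4485
χ² = 6.8504 + 4.4039 + 10.0310 + 6.4485 = 27.73
df = (2−1)(2−1) = 1. Since 27.73 > 3.841, reject the null hypothesis of independence at α = 0.05.

27.73; reject H₀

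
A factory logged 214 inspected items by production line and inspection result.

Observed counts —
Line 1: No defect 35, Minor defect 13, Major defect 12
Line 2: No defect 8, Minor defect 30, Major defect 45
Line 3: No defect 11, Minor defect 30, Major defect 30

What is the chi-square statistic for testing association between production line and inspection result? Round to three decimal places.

Row totals: 60, 83, 71. Column totals: 54, 73, 87. Grand total N = 214.
Expected counts (row total × column total / N):
  Line 1, No defect: 60×54/214 = 15.1402
  Line 1, Minor defect: 60×73/214 = 20.4673
  Line 1, Major defect: 60×87/214 = 24.3925
  Line 2, No defect: 83×54/214 = 20.9439
  Line 2, Minor defect: 83×73/214 = 28.3131
  Line 2, Major defect: 83×87/214 = 33.7430
  Line 3, No defect: 71×54/214 = 17.9159
  Line 3, Minor defect: 71×73/214 = 24.2196
  Line 3, Major defect: 71×87/214 = 28.8645
Contributions (O − E)²/E:
  (35 − 15.1402)²/15.1402 = 26.0506
  (13 − 20.4673)²/20.4673 = 2.7244
  (12 − 24.3925)²/24.3925 = 6.2960
  (8 − 20.9439)²/20.9439 = 7.9997
  (30 − 28.3131)²/28.3131 = 0.1005
  (45 − 33.7430)²/33.7430 = 3.7554
  (11 − 17.9159)²/17.9159 = 2.6697
  (30 − 24.2196)²/24.2196 = 1.3796
  (30 − 28.8645)²/28.8645 = 0.0447
χ² = 26.0506 + 2.7244 + 6.2960 + 7.9997 + 0.1005 + 3.7554 + 2.6697 + 1.3796 + 0.0447 = 51.021

51.021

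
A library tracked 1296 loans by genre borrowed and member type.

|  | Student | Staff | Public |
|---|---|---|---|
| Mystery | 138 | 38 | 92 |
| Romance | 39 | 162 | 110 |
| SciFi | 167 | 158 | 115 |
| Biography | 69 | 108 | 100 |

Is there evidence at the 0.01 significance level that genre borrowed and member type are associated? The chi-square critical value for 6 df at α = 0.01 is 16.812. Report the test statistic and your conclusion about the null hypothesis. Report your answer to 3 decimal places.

Row totals: 268, 311, 440, 277. Column totals: 413, 466, 417. Grand total N = 1296.
Expected counts (row total × column total / N):
  Mystery, Student: 268×413/1296 = 85.40432
  Mystery, Staff: 268×466/1296 = 96.36420
  Mystery, Public: 268×417/1296 = 86.23148
  Romance, Student: 311×413/1296 = 99.10725
  Romance, Staff: 311×466/1296 = 111.82562
  Romance, Public: 311×417/1296 = 100.06713
  SciFi, Student: 440×413/1296 = 140.21605
  SciFi, Staff: 440×466/1296 = 158.20988
  SciFi, Public: 440×417/1296 = 141.57407
  Biography, Student: 277×413/1296 = 88.27238
  Biography, Staff: 277×466/1296 = 99.60031
  Biography, Public: 277×417/1296 = 89.12731
Contributions (O − E)²/E:
  (138 − 85.40432)²/85.40432 = 32.3907
  (38 − 96.36420)²/96.36420 = 35.3490
  (92 − 86.23148)²/86.23148 = 0.3859
  (39 − 99.10725)²/99.10725 = 36.4543
  (162 − 111.82562)²/111.82562 = 22.5124
  (110 − 100.06713)²/100.06713 = 0.9860
  (167 − 140.21605)²/140.21605 = 5.1162
  (158 − 158.20988)²/158.20988 = 0.0003
  (115 − 141.57407)²/141.57407 = 4.9881
  (69 − 88.27238)²/88.27238 = 4.2077
  (108 − 99.60031)²/99.60031 = 0.7084
  (100 − 89.12731)²/89.12731 = 1.3264
χ² = 32.3907 + 35.3490 + 0.3859 + 36.4543 + 22.5124 + 0.9860 + 5.1162 + 0.0003 + 4.9881 + 4.2077 + 0.7084 + 1.3264 = 144.425
df = (4−1)(3−1) = 6. Since 144.425 > 16.812, reject the null hypothesis of independence at α = 0.01.

144.425; reject H₀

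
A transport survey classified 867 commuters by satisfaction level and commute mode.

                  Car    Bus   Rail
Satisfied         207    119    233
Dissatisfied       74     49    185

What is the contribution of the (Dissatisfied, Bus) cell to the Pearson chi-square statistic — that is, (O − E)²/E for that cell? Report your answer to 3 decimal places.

1.912

Row total (Dissatisfied) = 308; column total (Bus) = 168; N = 867.
Expected count E = 308 × 168 / 867 = 59.6817.
Contribution = (O − E)²/E = (49 − 59.6817)² / 59.6817 = 1.912.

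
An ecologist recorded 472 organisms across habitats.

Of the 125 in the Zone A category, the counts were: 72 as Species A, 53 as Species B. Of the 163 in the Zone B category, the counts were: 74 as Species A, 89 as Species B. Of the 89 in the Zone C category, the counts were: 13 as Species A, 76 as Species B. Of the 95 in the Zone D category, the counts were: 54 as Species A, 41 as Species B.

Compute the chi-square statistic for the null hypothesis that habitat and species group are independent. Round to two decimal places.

46.60

Row totals: 125, 163, 89, 95. Column totals: 213, 259. Grand total N = 472.
Expected counts (row total × column total / N):
  Zone A, Species A: 125×213/472 = 56.409
  Zone A, Species B: 125×259/472 = 68.591
  Zone B, Species A: 163×213/472 = 73.557
  Zone B, Species B: 163×259/472 = 89.443
  Zone C, Species A: 89×213/472 = 40.163
  Zone C, Species B: 89×259/472 = 48.837
  Zone D, Species A: 95×213/472 = 42.871
  Zone D, Species B: 95×259/472 = 52.129
Contributions (O − E)²/E:
  (72 − 56.409)²/56.409 = 4.3092
  (53 − 68.591)²/68.591 = 3.5439
  (74 − 73.557)²/73.557 = 0.0027
  (89 − 89.443)²/89.443 = 0.0022
  (13 − 40.163)²/40.163 = 18.3709
  (76 − 48.837)²/48.837 = 15.1080
  (54 − 42.871)²/42.871 = 2.8890
  (41 − 52.129)²/52.129 = 2.3759
χ² = 4.3092 + 3.5439 + 0.0027 + 0.0022 + 18.3709 + 15.1080 + 2.8890 + 2.3759 = 46.60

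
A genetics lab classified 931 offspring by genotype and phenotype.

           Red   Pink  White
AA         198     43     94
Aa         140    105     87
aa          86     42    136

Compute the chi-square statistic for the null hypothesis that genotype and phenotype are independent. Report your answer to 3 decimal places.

89.792

Row totals: 335, 332, 264. Column totals: 424, 190, 317. Grand total N = 931.
Expected counts (row total × column total / N):
  AA, Red: 335×424/931 = 152.5671
  AA, Pink: 335×190/931 = 68.3673
  AA, White: 335×317/931 = 114.0655
  Aa, Red: 332×424/931 = 151.2009
  Aa, Pink: 332×190/931 = 67.7551
  Aa, White: 332×317/931 = 113.0440
  aa, Red: 264×424/931 = 120.2320
  aa, Pink: 264×190/931 = 53.8776
  aa, White: 264×317/931 = 89.8904
Contributions (O − E)²/E:
  (198 − 152.5671)²/152.5671 = 13.5294
  (43 − 68.3673)²/68.3673 = 9.4124
  (94 − 114.0655)²/114.0655 = 3.5298
  (140 − 151.2009)²/151.2009 = 0.8298
  (105 − 67.7551)²/67.7551 = 20.4735
  (87 − 113.0440)²/113.0440 = 6.0002
  (86 − 120.2320)²/120.2320 = 9.7464
  (42 − 53.8776)²/53.8776 = 2.6185
  (136 − 89.8904)²/89.8904 = 23.6521
χ² = 13.5294 + 9.4124 + 3.5298 + 0.8298 + 20.4735 + 6.0002 + 9.7464 + 2.6185 + 23.6521 = 89.792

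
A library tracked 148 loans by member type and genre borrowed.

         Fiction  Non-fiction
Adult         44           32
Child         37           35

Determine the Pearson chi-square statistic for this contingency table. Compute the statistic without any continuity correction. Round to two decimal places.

Row totals: 76, 72. Column totals: 81, 67. Grand total N = 148.
Expected counts (row total × column total / N):
  Adult, Fiction: 76×81/148 = 41.595
  Adult, Non-fiction: 76×67/148 = 34.405
  Child, Fiction: 72×81/148 = 39.405
  Child, Non-fiction: 72×67/148 = 32.595
Contributions (O − E)²/E:
  (44 − 41.595)²/41.595 = 0.1391
  (32 − 34.405)²/34.405 = 0.1681
  (37 − 39.405)²/39.405 = 0.1468
  (35 − 32.595)²/32.595 = 0.1775
χ² = 0.1391 + 0.1681 + 0.1468 + 0.1775 = 0.63

0.63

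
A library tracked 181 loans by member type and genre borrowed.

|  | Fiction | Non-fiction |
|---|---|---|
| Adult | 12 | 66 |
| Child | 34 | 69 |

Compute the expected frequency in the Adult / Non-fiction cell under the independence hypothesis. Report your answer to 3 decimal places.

Row total (Adult) = 78; column total (Non-fiction) = 135; grand total N = 181.
Expected count = (row total × column total) / N = 78 × 135 / 181 = 58.177.

58.177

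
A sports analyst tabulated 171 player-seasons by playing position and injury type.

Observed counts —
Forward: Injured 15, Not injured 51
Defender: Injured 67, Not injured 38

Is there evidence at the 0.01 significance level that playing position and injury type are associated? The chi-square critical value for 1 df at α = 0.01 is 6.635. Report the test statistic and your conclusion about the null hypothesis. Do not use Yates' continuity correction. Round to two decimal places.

Row totals: 66, 105. Column totals: 82, 89. Grand total N = 171.
Expected counts (row total × column total / N):
  Forward, Injured: 66×82/171 = 31.6491
  Forward, Not injured: 66×89/171 = 34.3509
  Defender, Injured: 105×82/171 = 50.3509
  Defender, Not injured: 105×89/171 = 54.6491
Contributions (O − E)²/E:
  (15 − 31.6491)²/31.6491 = 8.7583
  (51 − 34.3509)²/34.3509 = 8.0694
  (67 − 50.3509)²/50.3509 = 5.5052
  (38 − 54.6491)²/54.6491 = 5.0722
χ² = 8.7583 + 8.0694 + 5.5052 + 5.0722 = 27.41
df = (2−1)(2−1) = 1. Since 27.41 > 6.635, reject the null hypothesis of independence at α = 0.01.

27.41; reject H₀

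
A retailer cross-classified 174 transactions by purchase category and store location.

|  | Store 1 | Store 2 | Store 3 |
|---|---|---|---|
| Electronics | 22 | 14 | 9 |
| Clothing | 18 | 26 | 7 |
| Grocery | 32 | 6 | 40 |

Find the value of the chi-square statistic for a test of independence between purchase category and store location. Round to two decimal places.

Row totals: 45, 51, 78. Column totals: 72, 46, 56. Grand total N = 174.
Expected counts (row total × column total / N):
  Electronics, Store 1: 45×72/174 = 18.621
  Electronics, Store 2: 45×46/174 = 11.897
  Electronics, Store 3: 45×56/174 = 14.483
  Clothing, Store 1: 51×72/174 = 21.103
  Clothing, Store 2: 51×46/174 = 13.483
  Clothing, Store 3: 51×56/174 = 16.414
  Grocery, Store 1: 78×72/174 = 32.276
  Grocery, Store 2: 78×46/174 = 20.621
  Grocery, Store 3: 78×56/174 = 25.103
Contributions (O − E)²/E:
  (22 − 18.621)²/18.621 = 0.6132
  (14 − 11.897)²/11.897 = 0.3717
  (9 − 14.483)²/14.483 = 2.0758
  (18 − 21.103)²/21.103 = 0.4563
  (26 − 13.483)²/13.483 = 11.6202
  (7 − 16.414)²/16.414 = 5.3993
  (32 − 32.276)²/32.276 = 0.0024
  (6 − 20.621)²/20.621 = 10.3668
  (40 − 25.103)²/25.103 = 8.8404
χ² = 0.6132 + 0.3717 + 2.0758 + 0.4563 + 11.6202 + 5.3993 + 0.0024 + 10.3668 + 8.8404 = 39.75

39.75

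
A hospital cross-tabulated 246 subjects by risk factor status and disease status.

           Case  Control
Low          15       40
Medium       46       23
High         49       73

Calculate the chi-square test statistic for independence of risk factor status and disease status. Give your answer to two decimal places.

Row totals: 55, 69, 122. Column totals: 110, 136. Grand total N = 246.
Expected counts (row total × column total / N):
  Low, Case: 55×110/246 = 24.593
  Low, Control: 55×136/246 = 30.407
  Medium, Case: 69×110/246 = 30.854
  Medium, Control: 69×136/246 = 38.146
  High, Case: 122×110/246 = 54.553
  High, Control: 122×136/246 = 67.447
Contributions (O − E)²/E:
  (15 − 24.593)²/24.593 = 3.7419
  (40 − 30.407)²/30.407 = 3.0265
  (46 − 30.854)²/30.854 = 7.4351
  (23 − 38.146)²/38.146 = 6.0138
  (49 − 54.553)²/54.553 = 0.5652
  (73 − 67.447)²/67.447 = 0.4572
χ² = 3.7419 + 3.0265 + 7.4351 + 6.0138 + 0.5652 + 0.4572 = 21.24

21.24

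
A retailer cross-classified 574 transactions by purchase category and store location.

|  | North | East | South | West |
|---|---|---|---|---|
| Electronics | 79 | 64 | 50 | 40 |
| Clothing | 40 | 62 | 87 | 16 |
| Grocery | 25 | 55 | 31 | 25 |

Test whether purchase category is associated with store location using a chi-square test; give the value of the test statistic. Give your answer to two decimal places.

Row totals: 233, 205, 136. Column totals: 144, 181, 168, 81. Grand total N = 574.
Expected counts (row total × column total / N):
  Electronics, North: 233×144/574 = 58.453
  Electronics, East: 233×181/574 = 73.472
  Electronics, South: 233×168/574 = 68.195
  Electronics, West: 233×81/574 = 32.880
  Clothing, North: 205×144/574 = 51.429
  Clothing, East: 205×181/574 = 64.643
  Clothing, South: 205×168/574 = 60.000
  Clothing, West: 205×81/574 = 28.929
  Grocery, North: 136×144/574 = 34.118
  Grocery, East: 136×181/574 = 42.885
  Grocery, South: 136×168/574 = 39.805
  Grocery, West: 136×81/574 = 19.192
Contributions (O − E)²/E:
  (79 − 58.453)²/58.453 = 7.2225
  (64 − 73.472)²/73.472 = 1.2211
  (50 − 68.195)²/68.195 = 4.8546
  (40 − 32.880)²/32.880 = 1.5418
  (40 − 51.429)²/51.429 = 2.5399
  (62 − 64.643)²/64.643 = 0.1081
  (87 − 60.000)²/60.000 = 12.1500
  (16 − 28.929)²/28.929 = 5.7783
  (25 − 34.118)²/34.118 = 2.4368
  (55 − 42.885)²/42.885 = 3.4225
  (31 − 39.805)²/39.805 = 1.9477
  (25 − 19.192)²/19.192 = 1.7577
χ² = 7.2225 + 1.2211 + 4.8546 + 1.5418 + 2.5399 + 0.1081 + 12.1500 + 5.7783 + 2.4368 + 3.4225 + 1.9477 + 1.7577 = 44.98

44.98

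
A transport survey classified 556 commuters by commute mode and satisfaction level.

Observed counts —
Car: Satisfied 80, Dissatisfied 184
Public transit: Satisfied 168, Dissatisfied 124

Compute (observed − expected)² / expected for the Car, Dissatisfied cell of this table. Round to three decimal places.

9.747

Row total (Car) = 264; column total (Dissatisfied) = 308; N = 556.
Expected count E = 264 × 308 / 556 = 146.2446.
Contribution = (O − E)²/E = (184 − 146.2446)² / 146.2446 = 9.747.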